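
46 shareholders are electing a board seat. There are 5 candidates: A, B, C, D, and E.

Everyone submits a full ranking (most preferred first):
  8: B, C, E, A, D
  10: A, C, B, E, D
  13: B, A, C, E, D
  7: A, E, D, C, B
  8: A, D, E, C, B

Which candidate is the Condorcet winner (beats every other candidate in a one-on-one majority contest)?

A vs B: 25–21
A vs C: 38–8
A vs D: 46–0
A vs E: 38–8
A beats every other candidate.

A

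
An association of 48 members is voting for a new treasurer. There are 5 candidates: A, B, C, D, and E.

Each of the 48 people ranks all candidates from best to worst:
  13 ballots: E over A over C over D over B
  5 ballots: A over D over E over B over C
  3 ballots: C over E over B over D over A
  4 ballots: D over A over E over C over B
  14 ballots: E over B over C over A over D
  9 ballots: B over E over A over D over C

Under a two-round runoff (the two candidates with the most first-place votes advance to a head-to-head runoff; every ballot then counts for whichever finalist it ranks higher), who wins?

E

Round 1 first-place votes: A 5, B 9, C 3, D 4, E 27. E and B advance.
Runoff: E is ranked above B on 39 ballots, B above E on 9.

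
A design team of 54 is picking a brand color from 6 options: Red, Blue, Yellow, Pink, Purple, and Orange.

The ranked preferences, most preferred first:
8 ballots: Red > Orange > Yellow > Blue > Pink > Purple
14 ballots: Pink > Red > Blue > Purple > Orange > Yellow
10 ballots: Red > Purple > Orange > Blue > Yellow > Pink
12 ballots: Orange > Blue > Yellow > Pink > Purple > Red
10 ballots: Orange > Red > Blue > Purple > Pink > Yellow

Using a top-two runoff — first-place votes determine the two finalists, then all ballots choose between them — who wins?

Round 1 first-place votes: Red 18, Blue 0, Yellow 0, Pink 14, Purple 0, Orange 22. Orange and Red advance.
Runoff: Orange is ranked above Red on 22 ballots, Red above Orange on 32.

Red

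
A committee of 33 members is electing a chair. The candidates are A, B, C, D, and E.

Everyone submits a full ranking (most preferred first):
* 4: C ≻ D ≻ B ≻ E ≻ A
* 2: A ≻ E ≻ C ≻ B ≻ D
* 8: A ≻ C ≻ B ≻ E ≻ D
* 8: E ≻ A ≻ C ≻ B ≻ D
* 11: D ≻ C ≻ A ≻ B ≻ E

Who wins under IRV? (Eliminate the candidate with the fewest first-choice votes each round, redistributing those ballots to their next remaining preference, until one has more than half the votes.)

Round 1: A 10, B 0, C 4, D 11, E 8. B eliminated.
Round 2: A 10, C 4, D 11, E 8. C eliminated.
Round 3: A 10, D 15, E 8. E eliminated.
Round 4: A 18, D 15. A has a majority (≥17).

A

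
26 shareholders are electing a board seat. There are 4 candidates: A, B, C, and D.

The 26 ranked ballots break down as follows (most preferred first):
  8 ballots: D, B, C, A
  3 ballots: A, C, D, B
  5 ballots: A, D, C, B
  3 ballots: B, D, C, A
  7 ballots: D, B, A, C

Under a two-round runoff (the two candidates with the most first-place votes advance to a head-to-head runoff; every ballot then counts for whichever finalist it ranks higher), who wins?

Round 1 first-place votes: A 8, B 3, C 0, D 15. D and A advance.
Runoff: D is ranked above A on 18 ballots, A above D on 8.

D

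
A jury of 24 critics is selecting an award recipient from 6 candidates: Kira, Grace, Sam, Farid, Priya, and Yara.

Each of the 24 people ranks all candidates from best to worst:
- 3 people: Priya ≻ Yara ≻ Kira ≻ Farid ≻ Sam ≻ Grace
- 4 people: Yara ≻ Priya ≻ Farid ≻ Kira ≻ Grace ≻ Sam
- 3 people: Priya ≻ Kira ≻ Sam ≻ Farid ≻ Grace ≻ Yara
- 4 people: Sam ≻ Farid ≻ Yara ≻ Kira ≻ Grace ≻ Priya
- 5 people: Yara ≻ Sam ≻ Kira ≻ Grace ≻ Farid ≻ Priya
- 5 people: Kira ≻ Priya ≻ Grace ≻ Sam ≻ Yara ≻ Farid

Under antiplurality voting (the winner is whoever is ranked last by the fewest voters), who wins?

Kira

Last-place votes: Kira 0, Grace 3, Sam 4, Farid 5, Priya 9, Yara 3.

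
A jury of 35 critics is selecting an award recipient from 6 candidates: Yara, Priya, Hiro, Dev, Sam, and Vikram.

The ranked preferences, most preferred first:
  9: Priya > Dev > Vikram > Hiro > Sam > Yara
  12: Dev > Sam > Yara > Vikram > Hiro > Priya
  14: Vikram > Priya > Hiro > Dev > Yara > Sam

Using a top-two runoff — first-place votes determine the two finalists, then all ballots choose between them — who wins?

Dev

Round 1 first-place votes: Yara 0, Priya 9, Hiro 0, Dev 12, Sam 0, Vikram 14. Vikram and Dev advance.
Runoff: Vikram is ranked above Dev on 14 ballots, Dev above Vikram on 21.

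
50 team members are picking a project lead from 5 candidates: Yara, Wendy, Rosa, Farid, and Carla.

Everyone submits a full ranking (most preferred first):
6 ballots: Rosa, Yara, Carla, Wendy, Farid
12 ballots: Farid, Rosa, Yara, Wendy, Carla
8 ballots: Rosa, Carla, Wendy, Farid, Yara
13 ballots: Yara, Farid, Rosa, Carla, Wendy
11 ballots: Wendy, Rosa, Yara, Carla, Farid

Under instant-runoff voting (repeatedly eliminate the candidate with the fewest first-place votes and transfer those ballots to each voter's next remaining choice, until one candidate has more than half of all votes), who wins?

Rosa

Round 1: Yara 13, Wendy 11, Rosa 14, Farid 12, Carla 0. Carla eliminated.
Round 2: Yara 13, Wendy 11, Rosa 14, Farid 12. Wendy eliminated.
Round 3: Yara 13, Rosa 25, Farid 12. Farid eliminated.
Round 4: Yara 13, Rosa 37. Rosa has a majority (≥26).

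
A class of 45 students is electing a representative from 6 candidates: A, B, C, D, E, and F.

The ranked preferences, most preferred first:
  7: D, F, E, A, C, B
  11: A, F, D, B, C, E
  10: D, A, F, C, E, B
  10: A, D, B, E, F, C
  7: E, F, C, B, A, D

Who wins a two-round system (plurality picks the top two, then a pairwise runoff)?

Round 1 first-place votes: A 21, B 0, C 0, D 17, E 7, F 0. A and D advance.
Runoff: A is ranked above D on 28 ballots, D above A on 17.

A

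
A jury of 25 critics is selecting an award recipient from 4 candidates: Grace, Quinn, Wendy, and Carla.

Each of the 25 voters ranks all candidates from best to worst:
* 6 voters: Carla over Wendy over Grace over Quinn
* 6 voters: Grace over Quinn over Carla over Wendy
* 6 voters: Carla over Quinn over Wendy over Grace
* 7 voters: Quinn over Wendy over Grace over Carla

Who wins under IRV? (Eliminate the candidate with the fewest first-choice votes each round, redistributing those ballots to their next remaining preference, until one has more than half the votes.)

Quinn

Round 1: Grace 6, Quinn 7, Wendy 0, Carla 12. Wendy eliminated.
Round 2: Grace 6, Quinn 7, Carla 12. Grace eliminated.
Round 3: Quinn 13, Carla 12. Quinn has a majority (≥13).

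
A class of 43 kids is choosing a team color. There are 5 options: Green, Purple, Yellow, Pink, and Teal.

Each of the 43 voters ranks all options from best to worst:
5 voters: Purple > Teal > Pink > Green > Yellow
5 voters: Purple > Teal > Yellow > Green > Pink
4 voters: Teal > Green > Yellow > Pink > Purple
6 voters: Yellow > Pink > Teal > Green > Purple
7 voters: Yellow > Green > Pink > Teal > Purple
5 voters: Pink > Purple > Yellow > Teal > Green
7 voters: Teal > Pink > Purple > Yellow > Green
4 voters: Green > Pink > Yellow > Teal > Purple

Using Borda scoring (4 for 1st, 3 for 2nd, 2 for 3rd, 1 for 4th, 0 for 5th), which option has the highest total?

Teal

Green: 5×1 + 5×1 + 4×3 + 6×1 + 7×3 + 5×0 + 7×0 + 4×4 = 65
Purple: 5×4 + 5×4 + 4×0 + 6×0 + 7×0 + 5×3 + 7×2 + 4×0 = 69
Yellow: 5×0 + 5×2 + 4×2 + 6×4 + 7×4 + 5×2 + 7×1 + 4×2 = 95
Pink: 5×2 + 5×0 + 4×1 + 6×3 + 7×2 + 5×4 + 7×3 + 4×3 = 99
Teal: 5×3 + 5×3 + 4×4 + 6×2 + 7×1 + 5×1 + 7×4 + 4×1 = 102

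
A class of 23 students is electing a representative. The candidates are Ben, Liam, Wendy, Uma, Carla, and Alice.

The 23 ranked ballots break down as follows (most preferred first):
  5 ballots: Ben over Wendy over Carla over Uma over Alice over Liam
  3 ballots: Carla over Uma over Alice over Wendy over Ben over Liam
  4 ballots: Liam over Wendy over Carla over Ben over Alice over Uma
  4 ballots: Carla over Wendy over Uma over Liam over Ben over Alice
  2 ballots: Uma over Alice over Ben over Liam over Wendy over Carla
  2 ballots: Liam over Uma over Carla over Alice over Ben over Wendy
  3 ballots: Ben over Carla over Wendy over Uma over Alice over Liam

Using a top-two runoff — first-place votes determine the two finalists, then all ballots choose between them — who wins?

Carla

Round 1 first-place votes: Ben 8, Liam 6, Wendy 0, Uma 2, Carla 7, Alice 0. Ben and Carla advance.
Runoff: Ben is ranked above Carla on 10 ballots, Carla above Ben on 13.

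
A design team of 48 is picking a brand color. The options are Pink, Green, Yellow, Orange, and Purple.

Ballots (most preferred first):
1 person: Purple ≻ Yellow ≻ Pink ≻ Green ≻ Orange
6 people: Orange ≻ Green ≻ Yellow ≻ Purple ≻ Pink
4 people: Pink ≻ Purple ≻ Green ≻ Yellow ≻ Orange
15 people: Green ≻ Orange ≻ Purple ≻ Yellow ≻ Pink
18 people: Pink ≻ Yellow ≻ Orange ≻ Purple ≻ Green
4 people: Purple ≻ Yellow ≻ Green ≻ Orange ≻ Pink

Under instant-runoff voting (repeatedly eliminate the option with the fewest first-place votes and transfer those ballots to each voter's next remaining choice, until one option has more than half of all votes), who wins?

Green

Round 1: Pink 22, Green 15, Yellow 0, Orange 6, Purple 5. Yellow eliminated.
Round 2: Pink 22, Green 15, Orange 6, Purple 5. Purple eliminated.
Round 3: Pink 23, Green 19, Orange 6. Orange eliminated.
Round 4: Pink 23, Green 25. Green has a majority (≥25).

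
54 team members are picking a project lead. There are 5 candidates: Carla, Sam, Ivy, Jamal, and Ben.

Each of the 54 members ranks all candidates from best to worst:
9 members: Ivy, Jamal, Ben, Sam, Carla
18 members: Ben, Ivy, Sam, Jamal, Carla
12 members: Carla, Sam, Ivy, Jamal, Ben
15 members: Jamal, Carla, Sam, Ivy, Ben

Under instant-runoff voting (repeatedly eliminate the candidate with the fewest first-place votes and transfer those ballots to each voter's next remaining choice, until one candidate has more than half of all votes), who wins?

Jamal

Round 1: Carla 12, Sam 0, Ivy 9, Jamal 15, Ben 18. Sam eliminated.
Round 2: Carla 12, Ivy 9, Jamal 15, Ben 18. Ivy eliminated.
Round 3: Carla 12, Jamal 24, Ben 18. Carla eliminated.
Round 4: Jamal 36, Ben 18. Jamal has a majority (≥28).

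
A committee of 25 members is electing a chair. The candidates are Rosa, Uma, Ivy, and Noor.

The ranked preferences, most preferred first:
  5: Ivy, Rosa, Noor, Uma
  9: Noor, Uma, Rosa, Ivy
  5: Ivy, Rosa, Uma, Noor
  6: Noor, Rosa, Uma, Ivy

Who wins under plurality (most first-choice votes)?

Noor

First-place votes: Rosa 0, Uma 0, Ivy 10, Noor 15.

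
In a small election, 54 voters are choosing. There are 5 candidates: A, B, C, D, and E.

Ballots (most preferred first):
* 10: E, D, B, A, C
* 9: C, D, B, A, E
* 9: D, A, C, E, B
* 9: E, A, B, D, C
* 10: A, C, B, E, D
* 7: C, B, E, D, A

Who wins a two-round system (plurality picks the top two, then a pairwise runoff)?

Round 1 first-place votes: A 10, B 0, C 16, D 9, E 19. E and C advance.
Runoff: E is ranked above C on 19 ballots, C above E on 35.

C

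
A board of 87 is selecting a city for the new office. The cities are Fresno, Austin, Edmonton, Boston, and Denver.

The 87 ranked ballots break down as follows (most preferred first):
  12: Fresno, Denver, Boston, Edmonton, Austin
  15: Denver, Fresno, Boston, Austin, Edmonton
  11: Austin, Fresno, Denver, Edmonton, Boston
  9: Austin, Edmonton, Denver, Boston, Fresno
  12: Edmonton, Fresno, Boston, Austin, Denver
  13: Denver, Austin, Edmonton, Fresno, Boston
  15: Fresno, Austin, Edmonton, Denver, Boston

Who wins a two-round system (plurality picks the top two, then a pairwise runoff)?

Fresno

Round 1 first-place votes: Fresno 27, Austin 20, Edmonton 12, Boston 0, Denver 28. Denver and Fresno advance.
Runoff: Denver is ranked above Fresno on 37 ballots, Fresno above Denver on 50.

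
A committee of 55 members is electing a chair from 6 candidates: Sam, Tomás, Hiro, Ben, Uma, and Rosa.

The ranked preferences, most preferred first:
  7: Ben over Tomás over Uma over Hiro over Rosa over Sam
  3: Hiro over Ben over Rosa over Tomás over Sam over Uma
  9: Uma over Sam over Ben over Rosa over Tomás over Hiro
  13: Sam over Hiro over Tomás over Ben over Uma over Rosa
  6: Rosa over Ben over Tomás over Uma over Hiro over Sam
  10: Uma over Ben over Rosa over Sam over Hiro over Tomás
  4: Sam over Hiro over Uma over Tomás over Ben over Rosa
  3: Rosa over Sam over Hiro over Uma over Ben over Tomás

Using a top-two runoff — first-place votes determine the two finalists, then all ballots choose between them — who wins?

Uma

Round 1 first-place votes: Sam 17, Tomás 0, Hiro 3, Ben 7, Uma 19, Rosa 9. Uma and Sam advance.
Runoff: Uma is ranked above Sam on 32 ballots, Sam above Uma on 23.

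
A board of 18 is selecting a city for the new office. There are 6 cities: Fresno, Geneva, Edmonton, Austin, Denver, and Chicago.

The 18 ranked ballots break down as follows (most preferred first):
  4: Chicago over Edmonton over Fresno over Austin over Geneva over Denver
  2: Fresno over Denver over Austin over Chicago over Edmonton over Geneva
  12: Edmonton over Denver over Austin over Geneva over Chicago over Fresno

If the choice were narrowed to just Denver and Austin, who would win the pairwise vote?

Denver

Denver is ranked above Austin on 14 ballots; Austin above Denver on 4.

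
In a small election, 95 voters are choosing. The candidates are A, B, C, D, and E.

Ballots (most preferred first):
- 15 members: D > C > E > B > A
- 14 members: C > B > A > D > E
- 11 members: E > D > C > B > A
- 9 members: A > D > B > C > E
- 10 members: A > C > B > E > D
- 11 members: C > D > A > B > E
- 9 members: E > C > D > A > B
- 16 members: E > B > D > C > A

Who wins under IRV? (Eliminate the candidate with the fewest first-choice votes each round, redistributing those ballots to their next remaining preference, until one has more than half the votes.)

Round 1: A 19, B 0, C 25, D 15, E 36. B eliminated.
Round 2: A 19, C 25, D 15, E 36. D eliminated.
Round 3: A 19, C 40, E 36. A eliminated.
Round 4: C 59, E 36. C has a majority (≥48).

C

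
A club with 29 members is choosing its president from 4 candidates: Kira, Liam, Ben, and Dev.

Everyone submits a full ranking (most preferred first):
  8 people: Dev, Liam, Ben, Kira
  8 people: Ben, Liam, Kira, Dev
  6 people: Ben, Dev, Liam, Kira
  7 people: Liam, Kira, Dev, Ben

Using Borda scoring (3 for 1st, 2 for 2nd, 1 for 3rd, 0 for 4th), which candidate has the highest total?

Kira: 8×0 + 8×1 + 6×0 + 7×2 = 22
Liam: 8×2 + 8×2 + 6×1 + 7×3 = 59
Ben: 8×1 + 8×3 + 6×3 + 7×0 = 50
Dev: 8×3 + 8×0 + 6×2 + 7×1 = 43

Liam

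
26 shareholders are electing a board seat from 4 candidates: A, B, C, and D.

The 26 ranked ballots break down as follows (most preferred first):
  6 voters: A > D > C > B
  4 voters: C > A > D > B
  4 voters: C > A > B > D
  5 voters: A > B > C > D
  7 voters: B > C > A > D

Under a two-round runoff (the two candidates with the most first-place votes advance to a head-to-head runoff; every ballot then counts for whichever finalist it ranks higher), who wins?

Round 1 first-place votes: A 11, B 7, C 8, D 0. A and C advance.
Runoff: A is ranked above C on 11 ballots, C above A on 15.

C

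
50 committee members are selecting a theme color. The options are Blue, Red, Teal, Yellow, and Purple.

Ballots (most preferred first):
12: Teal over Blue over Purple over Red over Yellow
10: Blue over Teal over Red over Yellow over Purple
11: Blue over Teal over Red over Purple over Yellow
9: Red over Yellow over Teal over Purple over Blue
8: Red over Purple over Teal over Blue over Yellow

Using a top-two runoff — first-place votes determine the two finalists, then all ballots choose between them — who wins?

Blue

Round 1 first-place votes: Blue 21, Red 17, Teal 12, Yellow 0, Purple 0. Blue and Red advance.
Runoff: Blue is ranked above Red on 33 ballots, Red above Blue on 17.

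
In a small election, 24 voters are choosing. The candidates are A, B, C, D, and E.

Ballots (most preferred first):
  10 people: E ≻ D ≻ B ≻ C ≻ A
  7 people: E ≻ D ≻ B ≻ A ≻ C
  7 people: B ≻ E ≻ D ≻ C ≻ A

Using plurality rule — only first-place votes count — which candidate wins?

First-place votes: A 0, B 7, C 0, D 0, E 17.

E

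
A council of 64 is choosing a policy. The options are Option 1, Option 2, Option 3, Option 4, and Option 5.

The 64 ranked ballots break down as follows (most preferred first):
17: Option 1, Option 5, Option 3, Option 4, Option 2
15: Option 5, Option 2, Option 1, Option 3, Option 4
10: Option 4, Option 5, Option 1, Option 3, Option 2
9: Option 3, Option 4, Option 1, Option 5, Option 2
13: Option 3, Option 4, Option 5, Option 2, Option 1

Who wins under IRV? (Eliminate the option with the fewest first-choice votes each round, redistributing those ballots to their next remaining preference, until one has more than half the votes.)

Option 5

Round 1: Option 1 17, Option 2 0, Option 3 22, Option 4 10, Option 5 15. Option 2 eliminated.
Round 2: Option 1 17, Option 3 22, Option 4 10, Option 5 15. Option 4 eliminated.
Round 3: Option 1 17, Option 3 22, Option 5 25. Option 1 eliminated.
Round 4: Option 3 22, Option 5 42. Option 5 has a majority (≥33).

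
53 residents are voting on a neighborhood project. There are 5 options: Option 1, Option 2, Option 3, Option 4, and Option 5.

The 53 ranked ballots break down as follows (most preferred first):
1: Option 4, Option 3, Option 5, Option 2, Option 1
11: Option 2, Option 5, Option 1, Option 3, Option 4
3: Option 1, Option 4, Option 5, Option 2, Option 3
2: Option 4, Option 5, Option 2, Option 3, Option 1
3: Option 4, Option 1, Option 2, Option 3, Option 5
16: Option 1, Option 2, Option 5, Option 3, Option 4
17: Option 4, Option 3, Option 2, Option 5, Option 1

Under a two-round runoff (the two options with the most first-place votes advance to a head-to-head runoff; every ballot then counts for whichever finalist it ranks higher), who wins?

Round 1 first-place votes: Option 1 19, Option 2 11, Option 3 0, Option 4 23, Option 5 0. Option 4 and Option 1 advance.
Runoff: Option 4 is ranked above Option 1 on 23 ballots, Option 1 above Option 4 on 30.

Option 1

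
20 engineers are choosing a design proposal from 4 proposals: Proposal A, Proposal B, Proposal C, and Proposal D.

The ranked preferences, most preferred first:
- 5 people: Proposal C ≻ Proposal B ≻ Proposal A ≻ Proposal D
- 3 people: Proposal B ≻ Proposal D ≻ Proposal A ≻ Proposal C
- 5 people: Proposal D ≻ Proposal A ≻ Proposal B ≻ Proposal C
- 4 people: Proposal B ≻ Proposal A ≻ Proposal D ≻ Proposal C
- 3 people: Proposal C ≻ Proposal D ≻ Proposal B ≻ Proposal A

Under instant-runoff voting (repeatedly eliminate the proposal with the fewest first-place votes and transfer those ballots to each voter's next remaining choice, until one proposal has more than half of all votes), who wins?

Round 1: Proposal A 0, Proposal B 7, Proposal C 8, Proposal D 5. Proposal A eliminated.
Round 2: Proposal B 7, Proposal C 8, Proposal D 5. Proposal D eliminated.
Round 3: Proposal B 12, Proposal C 8. Proposal B has a majority (≥11).

Proposal B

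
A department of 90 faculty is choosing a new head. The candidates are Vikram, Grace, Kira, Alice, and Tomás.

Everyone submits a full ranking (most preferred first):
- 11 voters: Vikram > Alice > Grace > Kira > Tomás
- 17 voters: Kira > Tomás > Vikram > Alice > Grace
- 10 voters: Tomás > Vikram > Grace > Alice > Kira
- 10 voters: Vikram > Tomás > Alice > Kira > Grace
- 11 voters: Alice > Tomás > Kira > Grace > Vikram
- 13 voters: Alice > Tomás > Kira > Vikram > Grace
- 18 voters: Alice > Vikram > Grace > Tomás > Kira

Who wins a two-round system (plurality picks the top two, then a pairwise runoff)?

Round 1 first-place votes: Vikram 21, Grace 0, Kira 17, Alice 42, Tomás 10. Alice and Vikram advance.
Runoff: Alice is ranked above Vikram on 42 ballots, Vikram above Alice on 48.

Vikram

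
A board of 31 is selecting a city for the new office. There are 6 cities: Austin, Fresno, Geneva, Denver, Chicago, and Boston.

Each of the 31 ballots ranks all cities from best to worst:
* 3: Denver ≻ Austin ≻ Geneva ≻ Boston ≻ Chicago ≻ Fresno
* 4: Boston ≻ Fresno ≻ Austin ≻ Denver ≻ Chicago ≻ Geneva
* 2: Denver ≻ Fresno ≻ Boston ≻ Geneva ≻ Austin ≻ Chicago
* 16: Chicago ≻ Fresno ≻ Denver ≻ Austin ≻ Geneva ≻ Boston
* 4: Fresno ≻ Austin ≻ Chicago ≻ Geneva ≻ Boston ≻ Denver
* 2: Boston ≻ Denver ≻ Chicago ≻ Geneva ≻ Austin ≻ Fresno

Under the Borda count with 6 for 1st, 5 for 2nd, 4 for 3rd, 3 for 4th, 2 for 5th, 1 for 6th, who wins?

Austin: 3×5 + 4×4 + 2×2 + 16×3 + 4×5 + 2×2 = 107
Fresno: 3×1 + 4×5 + 2×5 + 16×5 + 4×6 + 2×1 = 139
Geneva: 3×4 + 4×1 + 2×3 + 16×2 + 4×3 + 2×3 = 72
Denver: 3×6 + 4×3 + 2×6 + 16×4 + 4×1 + 2×5 = 120
Chicago: 3×2 + 4×2 + 2×1 + 16×6 + 4×4 + 2×4 = 136
Boston: 3×3 + 4×6 + 2×4 + 16×1 + 4×2 + 2×6 = 77

Fresno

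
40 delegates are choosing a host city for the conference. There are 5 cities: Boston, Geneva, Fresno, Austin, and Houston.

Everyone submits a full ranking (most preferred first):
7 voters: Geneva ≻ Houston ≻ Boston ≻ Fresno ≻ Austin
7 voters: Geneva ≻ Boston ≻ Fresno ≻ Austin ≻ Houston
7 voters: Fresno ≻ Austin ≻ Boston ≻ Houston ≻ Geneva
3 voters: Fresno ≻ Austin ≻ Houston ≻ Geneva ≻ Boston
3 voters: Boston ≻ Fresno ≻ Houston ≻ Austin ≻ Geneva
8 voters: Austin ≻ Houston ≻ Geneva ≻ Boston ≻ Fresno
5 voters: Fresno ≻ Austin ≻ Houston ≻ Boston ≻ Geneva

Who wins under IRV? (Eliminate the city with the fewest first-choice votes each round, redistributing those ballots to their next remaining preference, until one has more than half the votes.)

Geneva

Round 1: Boston 3, Geneva 14, Fresno 15, Austin 8, Houston 0. Houston eliminated.
Round 2: Boston 3, Geneva 14, Fresno 15, Austin 8. Boston eliminated.
Round 3: Geneva 14, Fresno 18, Austin 8. Austin eliminated.
Round 4: Geneva 22, Fresno 18. Geneva has a majority (≥21).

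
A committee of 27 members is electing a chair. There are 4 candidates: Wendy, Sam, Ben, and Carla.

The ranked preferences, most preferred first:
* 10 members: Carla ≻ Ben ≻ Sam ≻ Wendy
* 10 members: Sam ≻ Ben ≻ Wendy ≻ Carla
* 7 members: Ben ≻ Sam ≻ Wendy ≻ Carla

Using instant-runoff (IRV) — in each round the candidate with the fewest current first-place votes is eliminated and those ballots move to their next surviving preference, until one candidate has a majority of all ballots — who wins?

Sam

Round 1: Wendy 0, Sam 10, Ben 7, Carla 10. Wendy eliminated.
Round 2: Sam 10, Ben 7, Carla 10. Ben eliminated.
Round 3: Sam 17, Carla 10. Sam has a majority (≥14).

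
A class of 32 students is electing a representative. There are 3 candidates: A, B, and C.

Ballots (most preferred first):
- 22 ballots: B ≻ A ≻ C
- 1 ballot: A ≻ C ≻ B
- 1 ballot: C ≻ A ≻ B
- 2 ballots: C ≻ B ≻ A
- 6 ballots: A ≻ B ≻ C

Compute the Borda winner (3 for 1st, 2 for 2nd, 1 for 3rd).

B

A: 22×2 + 1×3 + 1×2 + 2×1 + 6×3 = 69
B: 22×3 + 1×1 + 1×1 + 2×2 + 6×2 = 84
C: 22×1 + 1×2 + 1×3 + 2×3 + 6×1 = 39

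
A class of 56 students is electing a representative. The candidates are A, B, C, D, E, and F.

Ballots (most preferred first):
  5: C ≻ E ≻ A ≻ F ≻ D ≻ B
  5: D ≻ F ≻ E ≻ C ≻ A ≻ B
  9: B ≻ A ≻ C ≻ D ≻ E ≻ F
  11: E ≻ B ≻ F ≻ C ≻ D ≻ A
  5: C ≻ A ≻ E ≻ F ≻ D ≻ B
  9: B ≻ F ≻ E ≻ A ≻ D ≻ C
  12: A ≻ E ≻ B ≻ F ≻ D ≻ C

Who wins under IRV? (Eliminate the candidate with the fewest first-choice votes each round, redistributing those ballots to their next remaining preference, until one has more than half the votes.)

E

Round 1: A 12, B 18, C 10, D 5, E 11, F 0. F eliminated.
Round 2: A 12, B 18, C 10, D 5, E 11. D eliminated.
Round 3: A 12, B 18, C 10, E 16. C eliminated.
Round 4: A 17, B 18, E 21. A eliminated.
Round 5: B 18, E 38. E has a majority (≥29).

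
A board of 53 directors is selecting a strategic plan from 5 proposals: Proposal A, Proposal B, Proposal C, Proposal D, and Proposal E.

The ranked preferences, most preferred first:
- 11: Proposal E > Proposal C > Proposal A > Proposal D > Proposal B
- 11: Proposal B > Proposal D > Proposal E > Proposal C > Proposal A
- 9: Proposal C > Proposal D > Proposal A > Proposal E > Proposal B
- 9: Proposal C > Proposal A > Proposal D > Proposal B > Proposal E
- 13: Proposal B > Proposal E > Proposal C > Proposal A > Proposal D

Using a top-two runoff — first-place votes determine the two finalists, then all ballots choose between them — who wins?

Round 1 first-place votes: Proposal A 0, Proposal B 24, Proposal C 18, Proposal D 0, Proposal E 11. Proposal B and Proposal C advance.
Runoff: Proposal B is ranked above Proposal C on 24 ballots, Proposal C above Proposal B on 29.

Proposal C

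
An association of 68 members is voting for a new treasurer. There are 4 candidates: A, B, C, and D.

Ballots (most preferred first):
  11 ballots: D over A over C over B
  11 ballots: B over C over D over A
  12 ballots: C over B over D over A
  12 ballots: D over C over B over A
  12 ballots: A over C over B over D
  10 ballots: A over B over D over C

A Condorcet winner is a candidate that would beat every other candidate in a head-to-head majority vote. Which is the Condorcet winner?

C

C vs A: 35–33
C vs B: 47–21
C vs D: 35–33
C beats every other candidate.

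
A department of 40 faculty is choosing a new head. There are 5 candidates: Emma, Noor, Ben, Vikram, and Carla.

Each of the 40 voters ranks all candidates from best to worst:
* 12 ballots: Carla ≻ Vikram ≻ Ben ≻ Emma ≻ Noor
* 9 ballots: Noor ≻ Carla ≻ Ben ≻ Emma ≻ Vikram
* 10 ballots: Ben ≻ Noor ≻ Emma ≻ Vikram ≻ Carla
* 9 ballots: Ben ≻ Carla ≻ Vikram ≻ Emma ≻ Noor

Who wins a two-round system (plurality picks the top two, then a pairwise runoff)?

Carla

Round 1 first-place votes: Emma 0, Noor 9, Ben 19, Vikram 0, Carla 12. Ben and Carla advance.
Runoff: Ben is ranked above Carla on 19 ballots, Carla above Ben on 21.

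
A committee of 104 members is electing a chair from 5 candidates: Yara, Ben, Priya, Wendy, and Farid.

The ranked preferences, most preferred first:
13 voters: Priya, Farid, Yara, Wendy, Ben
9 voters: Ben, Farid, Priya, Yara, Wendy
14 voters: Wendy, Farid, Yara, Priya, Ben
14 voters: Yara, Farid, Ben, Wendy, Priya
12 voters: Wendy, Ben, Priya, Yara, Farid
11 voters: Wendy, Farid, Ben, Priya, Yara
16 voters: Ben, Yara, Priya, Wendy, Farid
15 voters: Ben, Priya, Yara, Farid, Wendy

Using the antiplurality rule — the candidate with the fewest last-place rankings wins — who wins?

Yara

Last-place votes: Yara 11, Ben 27, Priya 14, Wendy 24, Farid 28.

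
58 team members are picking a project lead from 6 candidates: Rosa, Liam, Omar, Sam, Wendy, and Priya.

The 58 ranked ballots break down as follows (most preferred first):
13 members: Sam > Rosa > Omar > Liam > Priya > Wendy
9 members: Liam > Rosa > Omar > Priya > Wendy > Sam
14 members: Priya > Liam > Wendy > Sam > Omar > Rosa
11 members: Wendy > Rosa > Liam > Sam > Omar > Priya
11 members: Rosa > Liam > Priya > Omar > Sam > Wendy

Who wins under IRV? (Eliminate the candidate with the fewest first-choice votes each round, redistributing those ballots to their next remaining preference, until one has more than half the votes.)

Rosa

Round 1: Rosa 11, Liam 9, Omar 0, Sam 13, Wendy 11, Priya 14. Omar eliminated.
Round 2: Rosa 11, Liam 9, Sam 13, Wendy 11, Priya 14. Liam eliminated.
Round 3: Rosa 20, Sam 13, Wendy 11, Priya 14. Wendy eliminated.
Round 4: Rosa 31, Sam 13, Priya 14. Rosa has a majority (≥30).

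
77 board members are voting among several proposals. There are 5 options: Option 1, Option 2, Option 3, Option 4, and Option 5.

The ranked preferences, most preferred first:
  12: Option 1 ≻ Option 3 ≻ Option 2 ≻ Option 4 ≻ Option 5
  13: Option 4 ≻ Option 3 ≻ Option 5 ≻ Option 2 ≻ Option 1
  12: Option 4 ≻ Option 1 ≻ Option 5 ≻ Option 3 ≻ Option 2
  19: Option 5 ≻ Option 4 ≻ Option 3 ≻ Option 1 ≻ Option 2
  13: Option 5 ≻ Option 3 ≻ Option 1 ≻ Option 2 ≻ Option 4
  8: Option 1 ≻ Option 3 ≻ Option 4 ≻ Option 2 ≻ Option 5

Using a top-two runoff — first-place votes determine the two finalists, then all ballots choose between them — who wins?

Option 4

Round 1 first-place votes: Option 1 20, Option 2 0, Option 3 0, Option 4 25, Option 5 32. Option 5 and Option 4 advance.
Runoff: Option 5 is ranked above Option 4 on 32 ballots, Option 4 above Option 5 on 45.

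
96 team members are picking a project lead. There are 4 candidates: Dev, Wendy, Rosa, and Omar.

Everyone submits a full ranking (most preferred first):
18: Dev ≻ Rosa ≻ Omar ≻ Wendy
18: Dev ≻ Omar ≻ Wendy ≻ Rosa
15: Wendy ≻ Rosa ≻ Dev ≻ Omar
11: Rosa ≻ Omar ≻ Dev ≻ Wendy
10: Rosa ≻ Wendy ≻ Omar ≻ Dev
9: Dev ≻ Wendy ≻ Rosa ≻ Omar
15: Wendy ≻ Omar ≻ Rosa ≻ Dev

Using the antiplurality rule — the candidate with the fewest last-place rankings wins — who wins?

Last-place votes: Dev 25, Wendy 29, Rosa 18, Omar 24.

Rosa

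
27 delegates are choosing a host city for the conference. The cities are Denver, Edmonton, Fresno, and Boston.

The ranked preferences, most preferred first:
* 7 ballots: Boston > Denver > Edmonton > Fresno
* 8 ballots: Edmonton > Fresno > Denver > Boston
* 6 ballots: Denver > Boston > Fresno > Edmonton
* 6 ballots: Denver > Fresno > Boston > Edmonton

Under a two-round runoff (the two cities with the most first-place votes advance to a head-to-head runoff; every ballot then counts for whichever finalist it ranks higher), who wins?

Denver

Round 1 first-place votes: Denver 12, Edmonton 8, Fresno 0, Boston 7. Denver and Edmonton advance.
Runoff: Denver is ranked above Edmonton on 19 ballots, Edmonton above Denver on 8.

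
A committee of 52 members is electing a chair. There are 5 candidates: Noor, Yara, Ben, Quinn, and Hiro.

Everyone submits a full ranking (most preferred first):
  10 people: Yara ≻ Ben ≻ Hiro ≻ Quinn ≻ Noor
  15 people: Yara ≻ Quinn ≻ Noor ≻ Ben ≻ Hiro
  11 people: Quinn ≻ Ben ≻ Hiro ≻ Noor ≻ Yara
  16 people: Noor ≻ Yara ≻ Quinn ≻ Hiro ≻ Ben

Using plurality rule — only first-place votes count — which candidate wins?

First-place votes: Noor 16, Yara 25, Ben 0, Quinn 11, Hiro 0.

Yara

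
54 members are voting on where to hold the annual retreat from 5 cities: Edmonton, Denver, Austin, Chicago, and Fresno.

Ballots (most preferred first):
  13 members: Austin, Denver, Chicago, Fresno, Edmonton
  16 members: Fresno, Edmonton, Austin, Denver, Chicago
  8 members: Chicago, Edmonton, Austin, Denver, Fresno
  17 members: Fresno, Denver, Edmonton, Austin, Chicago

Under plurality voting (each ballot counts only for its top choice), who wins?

Fresno

First-place votes: Edmonton 0, Denver 0, Austin 13, Chicago 8, Fresno 33.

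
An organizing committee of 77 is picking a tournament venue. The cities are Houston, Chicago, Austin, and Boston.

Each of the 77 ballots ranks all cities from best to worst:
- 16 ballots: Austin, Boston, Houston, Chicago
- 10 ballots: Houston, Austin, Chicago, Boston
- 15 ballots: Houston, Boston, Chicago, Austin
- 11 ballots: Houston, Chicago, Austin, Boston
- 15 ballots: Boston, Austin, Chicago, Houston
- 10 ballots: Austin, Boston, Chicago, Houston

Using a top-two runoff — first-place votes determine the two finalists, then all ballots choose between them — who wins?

Austin

Round 1 first-place votes: Houston 36, Chicago 0, Austin 26, Boston 15. Houston and Austin advance.
Runoff: Houston is ranked above Austin on 36 ballots, Austin above Houston on 41.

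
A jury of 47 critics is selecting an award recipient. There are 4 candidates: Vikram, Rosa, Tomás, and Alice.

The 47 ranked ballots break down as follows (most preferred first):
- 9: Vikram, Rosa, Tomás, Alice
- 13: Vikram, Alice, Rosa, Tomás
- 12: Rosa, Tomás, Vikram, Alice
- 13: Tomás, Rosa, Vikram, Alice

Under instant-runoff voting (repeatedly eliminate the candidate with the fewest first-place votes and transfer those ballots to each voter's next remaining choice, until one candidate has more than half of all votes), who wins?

Round 1: Vikram 22, Rosa 12, Tomás 13, Alice 0. Alice eliminated.
Round 2: Vikram 22, Rosa 12, Tomás 13. Rosa eliminated.
Round 3: Vikram 22, Tomás 25. Tomás has a majority (≥24).

Tomás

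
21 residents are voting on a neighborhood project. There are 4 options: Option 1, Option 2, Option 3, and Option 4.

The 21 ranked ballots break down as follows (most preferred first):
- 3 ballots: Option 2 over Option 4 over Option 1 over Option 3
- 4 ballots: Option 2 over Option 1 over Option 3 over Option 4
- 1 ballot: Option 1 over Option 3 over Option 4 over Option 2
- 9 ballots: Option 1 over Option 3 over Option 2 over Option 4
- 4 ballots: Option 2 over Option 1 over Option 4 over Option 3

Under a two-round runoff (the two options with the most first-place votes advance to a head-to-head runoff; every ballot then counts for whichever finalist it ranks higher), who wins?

Round 1 first-place votes: Option 1 10, Option 2 11, Option 3 0, Option 4 0. Option 2 and Option 1 advance.
Runoff: Option 2 is ranked above Option 1 on 11 ballots, Option 1 above Option 2 on 10.

Option 2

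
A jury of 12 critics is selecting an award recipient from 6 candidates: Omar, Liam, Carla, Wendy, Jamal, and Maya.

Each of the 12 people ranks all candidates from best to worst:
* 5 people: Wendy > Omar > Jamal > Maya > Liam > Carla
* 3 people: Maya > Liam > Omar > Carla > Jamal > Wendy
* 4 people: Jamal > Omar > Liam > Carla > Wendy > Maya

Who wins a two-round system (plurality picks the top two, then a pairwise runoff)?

Round 1 first-place votes: Omar 0, Liam 0, Carla 0, Wendy 5, Jamal 4, Maya 3. Wendy and Jamal advance.
Runoff: Wendy is ranked above Jamal on 5 ballots, Jamal above Wendy on 7.

Jamal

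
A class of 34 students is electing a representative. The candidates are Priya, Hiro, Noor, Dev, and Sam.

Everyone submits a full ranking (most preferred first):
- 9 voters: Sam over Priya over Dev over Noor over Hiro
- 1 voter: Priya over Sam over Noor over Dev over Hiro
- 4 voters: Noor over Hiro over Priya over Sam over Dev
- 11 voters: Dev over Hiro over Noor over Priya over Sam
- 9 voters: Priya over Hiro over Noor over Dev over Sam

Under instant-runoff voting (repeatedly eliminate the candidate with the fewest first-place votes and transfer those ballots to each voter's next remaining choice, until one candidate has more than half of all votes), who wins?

Priya

Round 1: Priya 10, Hiro 0, Noor 4, Dev 11, Sam 9. Hiro eliminated.
Round 2: Priya 10, Noor 4, Dev 11, Sam 9. Noor eliminated.
Round 3: Priya 14, Dev 11, Sam 9. Sam eliminated.
Round 4: Priya 23, Dev 11. Priya has a majority (≥18).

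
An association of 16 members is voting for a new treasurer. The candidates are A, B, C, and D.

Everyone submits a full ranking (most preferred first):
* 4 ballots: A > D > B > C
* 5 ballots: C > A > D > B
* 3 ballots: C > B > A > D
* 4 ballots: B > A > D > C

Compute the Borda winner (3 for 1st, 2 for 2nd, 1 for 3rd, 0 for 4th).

A

A: 4×3 + 5×2 + 3×1 + 4×2 = 33
B: 4×1 + 5×0 + 3×2 + 4×3 = 22
C: 4×0 + 5×3 + 3×3 + 4×0 = 24
D: 4×2 + 5×1 + 3×0 + 4×1 = 17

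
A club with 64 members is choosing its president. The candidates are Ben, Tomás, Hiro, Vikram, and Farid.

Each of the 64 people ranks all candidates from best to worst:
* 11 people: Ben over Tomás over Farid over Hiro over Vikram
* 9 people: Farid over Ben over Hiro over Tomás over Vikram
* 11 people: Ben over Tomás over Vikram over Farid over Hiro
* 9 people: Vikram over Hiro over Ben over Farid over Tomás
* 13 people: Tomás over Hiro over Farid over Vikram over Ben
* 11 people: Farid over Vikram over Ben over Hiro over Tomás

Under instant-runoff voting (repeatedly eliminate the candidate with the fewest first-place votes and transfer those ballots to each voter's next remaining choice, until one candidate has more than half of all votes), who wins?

Farid

Round 1: Ben 22, Tomás 13, Hiro 0, Vikram 9, Farid 20. Hiro eliminated.
Round 2: Ben 22, Tomás 13, Vikram 9, Farid 20. Vikram eliminated.
Round 3: Ben 31, Tomás 13, Farid 20. Tomás eliminated.
Round 4: Ben 31, Farid 33. Farid has a majority (≥33).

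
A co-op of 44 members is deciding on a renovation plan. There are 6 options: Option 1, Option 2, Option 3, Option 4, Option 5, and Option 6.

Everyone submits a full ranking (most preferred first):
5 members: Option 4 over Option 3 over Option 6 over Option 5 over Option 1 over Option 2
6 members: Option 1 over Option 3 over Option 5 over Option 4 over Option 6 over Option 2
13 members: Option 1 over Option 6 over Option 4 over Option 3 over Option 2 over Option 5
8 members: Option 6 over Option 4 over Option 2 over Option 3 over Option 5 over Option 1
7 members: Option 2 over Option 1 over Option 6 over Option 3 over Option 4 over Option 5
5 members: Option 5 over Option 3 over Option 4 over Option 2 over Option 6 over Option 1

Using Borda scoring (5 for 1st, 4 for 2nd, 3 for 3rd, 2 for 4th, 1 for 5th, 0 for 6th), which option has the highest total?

Option 6

Option 1: 5×1 + 6×5 + 13×5 + 8×0 + 7×4 + 5×0 = 128
Option 2: 5×0 + 6×0 + 13×1 + 8×3 + 7×5 + 5×2 = 82
Option 3: 5×4 + 6×4 + 13×2 + 8×2 + 7×2 + 5×4 = 120
Option 4: 5×5 + 6×2 + 13×3 + 8×4 + 7×1 + 5×3 = 130
Option 5: 5×2 + 6×3 + 13×0 + 8×1 + 7×0 + 5×5 = 61
Option 6: 5×3 + 6×1 + 13×4 + 8×5 + 7×3 + 5×1 = 139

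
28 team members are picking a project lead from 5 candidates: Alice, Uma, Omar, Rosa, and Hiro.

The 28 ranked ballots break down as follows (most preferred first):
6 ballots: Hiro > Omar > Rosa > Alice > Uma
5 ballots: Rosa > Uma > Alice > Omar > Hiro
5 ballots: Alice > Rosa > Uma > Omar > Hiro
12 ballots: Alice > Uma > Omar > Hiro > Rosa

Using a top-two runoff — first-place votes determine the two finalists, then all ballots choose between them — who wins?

Alice

Round 1 first-place votes: Alice 17, Uma 0, Omar 0, Rosa 5, Hiro 6. Alice and Hiro advance.
Runoff: Alice is ranked above Hiro on 22 ballots, Hiro above Alice on 6.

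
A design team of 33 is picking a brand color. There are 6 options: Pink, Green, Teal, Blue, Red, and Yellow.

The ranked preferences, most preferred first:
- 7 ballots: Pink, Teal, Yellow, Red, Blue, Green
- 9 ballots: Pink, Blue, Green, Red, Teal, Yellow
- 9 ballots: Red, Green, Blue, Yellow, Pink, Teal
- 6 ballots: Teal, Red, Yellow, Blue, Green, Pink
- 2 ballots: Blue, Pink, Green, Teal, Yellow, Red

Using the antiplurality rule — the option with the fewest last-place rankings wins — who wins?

Last-place votes: Pink 6, Green 7, Teal 9, Blue 0, Red 2, Yellow 9.

Blue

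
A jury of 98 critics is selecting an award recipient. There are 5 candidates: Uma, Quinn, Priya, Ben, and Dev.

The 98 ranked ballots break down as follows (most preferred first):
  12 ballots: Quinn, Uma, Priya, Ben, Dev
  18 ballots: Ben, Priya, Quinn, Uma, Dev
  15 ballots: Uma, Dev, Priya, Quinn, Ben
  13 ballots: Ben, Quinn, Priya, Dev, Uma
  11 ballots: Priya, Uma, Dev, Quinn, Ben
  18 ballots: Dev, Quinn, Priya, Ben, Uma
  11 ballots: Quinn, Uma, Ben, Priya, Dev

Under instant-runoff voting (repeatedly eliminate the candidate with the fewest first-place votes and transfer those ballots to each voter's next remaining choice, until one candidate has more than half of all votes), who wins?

Quinn

Round 1: Uma 15, Quinn 23, Priya 11, Ben 31, Dev 18. Priya eliminated.
Round 2: Uma 26, Quinn 23, Ben 31, Dev 18. Dev eliminated.
Round 3: Uma 26, Quinn 41, Ben 31. Uma eliminated.
Round 4: Quinn 67, Ben 31. Quinn has a majority (≥50).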